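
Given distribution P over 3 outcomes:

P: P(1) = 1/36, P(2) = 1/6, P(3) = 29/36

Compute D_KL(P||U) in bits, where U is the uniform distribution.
0.7592 bits

U(i) = 1/3 for all i

D_KL(P||U) = Σ P(x) log₂(P(x) / (1/3))
           = Σ P(x) log₂(P(x)) + log₂(3)
           = log₂(3) - H(P)

H(P) = -Σ P(x) log₂(P(x)):
  -P(1)·log₂(P(1)) = -(1/36)·log₂(1/36) = 0.14361
  -P(2)·log₂(P(2)) = -(1/6)·log₂(1/6) = 0.43083
  -P(3)·log₂(P(3)) = -(29/36)·log₂(29/36) = 0.25129
H(P) = 0.14361 + 0.43083 + 0.25129 = 0.82573 bits

log₂(3) = 1.58496 bits

D_KL(P||U) = 1.58496 - 0.82573 = 0.75923 ≈ 0.7592 bits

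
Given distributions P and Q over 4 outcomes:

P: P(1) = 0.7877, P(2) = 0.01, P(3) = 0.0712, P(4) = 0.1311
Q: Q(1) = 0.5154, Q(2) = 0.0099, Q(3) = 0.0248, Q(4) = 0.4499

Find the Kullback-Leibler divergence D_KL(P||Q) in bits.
0.3573 bits

D_KL(P||Q) = Σ P(x) log₂(P(x)/Q(x))

Computing term by term:
  P(1)·log₂(P(1)/Q(1)) = 0.7877·log₂(0.7877/0.5154) = 0.48204
  P(2)·log₂(P(2)/Q(2)) = 0.01·log₂(0.01/0.0099) = 0.00014
  P(3)·log₂(P(3)/Q(3)) = 0.0712·log₂(0.0712/0.0248) = 0.10833
  P(4)·log₂(P(4)/Q(4)) = 0.1311·log₂(0.1311/0.4499) = -0.23322

D_KL(P||Q) = 0.48204 + 0.00014 + 0.10833 - 0.23322 = 0.35729 ≈ 0.3573 bits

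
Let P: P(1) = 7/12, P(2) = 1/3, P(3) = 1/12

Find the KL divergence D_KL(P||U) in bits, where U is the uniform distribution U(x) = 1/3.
0.3043 bits

U(i) = 1/3 for all i

D_KL(P||U) = Σ P(x) log₂(P(x) / (1/3))
           = Σ P(x) log₂(P(x)) + log₂(3)
           = log₂(3) - H(P)

H(P) = -Σ P(x) log₂(P(x)):
  -P(1)·log₂(P(1)) = -(7/12)·log₂(7/12) = 0.45360
  -P(2)·log₂(P(2)) = -(1/3)·log₂(1/3) = 0.52832
  -P(3)·log₂(P(3)) = -(1/12)·log₂(1/12) = 0.29875
H(P) = 0.45360 + 0.52832 + 0.29875 = 1.28067 bits

log₂(3) = 1.58496 bits

D_KL(P||U) = 1.58496 - 1.28067 = 0.30429 ≈ 0.3043 bits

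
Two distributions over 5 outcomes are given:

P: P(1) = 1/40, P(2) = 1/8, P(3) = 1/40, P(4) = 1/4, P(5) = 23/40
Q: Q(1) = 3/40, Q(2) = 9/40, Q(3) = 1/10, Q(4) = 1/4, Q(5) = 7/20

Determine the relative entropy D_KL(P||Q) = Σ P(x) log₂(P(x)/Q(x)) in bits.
0.2162 bits

D_KL(P||Q) = Σ P(x) log₂(P(x)/Q(x))

Computing term by term:
  P(1)·log₂(P(1)/Q(1)) = (1/40)·log₂((1/40)/(3/40)) = -0.03962
  P(2)·log₂(P(2)/Q(2)) = (1/8)·log₂((1/8)/(9/40)) = -0.10600
  P(3)·log₂(P(3)/Q(3)) = (1/40)·log₂((1/40)/(1/10)) = -0.05000
  P(4)·log₂(P(4)/Q(4)) = (1/4)·log₂((1/4)/(1/4)) = 0.00000
  P(5)·log₂(P(5)/Q(5)) = (23/40)·log₂((23/40)/(7/20)) = 0.41182

D_KL(P||Q) = -0.03962 - 0.10600 - 0.05000 + 0.00000 + 0.41182 = 0.21620 ≈ 0.2162 bits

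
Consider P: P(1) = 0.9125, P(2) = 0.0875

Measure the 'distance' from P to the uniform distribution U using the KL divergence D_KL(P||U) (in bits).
0.5719 bits

U(i) = 1/2 for all i

D_KL(P||U) = Σ P(x) log₂(P(x) / (1/2))
           = Σ P(x) log₂(P(x)) + log₂(2)
           = log₂(2) - H(P)

H(P) = -Σ P(x) log₂(P(x)):
  -P(1)·log₂(P(1)) = -(0.9125)·log₂(0.9125) = 0.12054
  -P(2)·log₂(P(2)) = -(0.0875)·log₂(0.0875) = 0.30753
H(P) = 0.12054 + 0.30753 = 0.42807 bits

log₂(2) = 1.00000 bits

D_KL(P||U) = 1.00000 - 0.42807 = 0.57193 ≈ 0.5719 bits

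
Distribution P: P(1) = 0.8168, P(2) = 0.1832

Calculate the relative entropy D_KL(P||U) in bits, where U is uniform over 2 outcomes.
0.3130 bits

U(i) = 1/2 for all i

D_KL(P||U) = Σ P(x) log₂(P(x) / (1/2))
           = Σ P(x) log₂(P(x)) + log₂(2)
           = log₂(2) - H(P)

H(P) = -Σ P(x) log₂(P(x)):
  -P(1)·log₂(P(1)) = -(0.8168)·log₂(0.8168) = 0.23846
  -P(2)·log₂(P(2)) = -(0.1832)·log₂(0.1832) = 0.44857
H(P) = 0.23846 + 0.44857 = 0.68703 bits

log₂(2) = 1.00000 bits

D_KL(P||U) = 1.00000 - 0.68703 = 0.31297 ≈ 0.3130 bits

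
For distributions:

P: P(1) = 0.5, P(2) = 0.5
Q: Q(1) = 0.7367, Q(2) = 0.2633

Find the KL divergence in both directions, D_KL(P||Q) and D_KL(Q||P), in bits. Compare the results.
D_KL(P||Q) = 0.1830 bits, D_KL(Q||P) = 0.1683 bits. D_KL(P||Q) is larger than D_KL(Q||P) by 0.0147 bits; the two directions differ.

D_KL(P||Q) = Σ P(x) log₂(P(x)/Q(x))

Computing term by term:
  P(1)·log₂(P(1)/Q(1)) = 0.5·log₂(0.5/0.7367) = -0.27957
  P(2)·log₂(P(2)/Q(2)) = 0.5·log₂(0.5/0.2633) = 0.46261

D_KL(P||Q) = -0.27957 + 0.46261 = 0.18304 ≈ 0.1830 bits

D_KL(Q||P) = Σ Q(x) log₂(Q(x)/P(x))

Computing term by term:
  Q(1)·log₂(Q(1)/P(1)) = 0.7367·log₂(0.7367/0.5) = 0.41193
  Q(2)·log₂(Q(2)/P(2)) = 0.2633·log₂(0.2633/0.5) = -0.24361

D_KL(Q||P) = 0.41193 - 0.24361 = 0.16832 ≈ 0.1683 bits

These are NOT equal (difference: 0.0147 bits). KL divergence is asymmetric: D_KL(P||Q) ≠ D_KL(Q||P) in general.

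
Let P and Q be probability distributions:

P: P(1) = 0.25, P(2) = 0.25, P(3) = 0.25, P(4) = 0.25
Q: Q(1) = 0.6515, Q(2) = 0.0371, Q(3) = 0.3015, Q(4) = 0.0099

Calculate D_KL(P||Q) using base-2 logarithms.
1.4397 bits

D_KL(P||Q) = Σ P(x) log₂(P(x)/Q(x))

Computing term by term:
  P(1)·log₂(P(1)/Q(1)) = 0.25·log₂(0.25/0.6515) = -0.34546
  P(2)·log₂(P(2)/Q(2)) = 0.25·log₂(0.25/0.0371) = 0.68811
  P(3)·log₂(P(3)/Q(3)) = 0.25·log₂(0.25/0.3015) = -0.06756
  P(4)·log₂(P(4)/Q(4)) = 0.25·log₂(0.25/0.0099) = 1.16459

D_KL(P||Q) = -0.34546 + 0.68811 - 0.06756 + 1.16459 = 1.43968 ≈ 1.4397 bits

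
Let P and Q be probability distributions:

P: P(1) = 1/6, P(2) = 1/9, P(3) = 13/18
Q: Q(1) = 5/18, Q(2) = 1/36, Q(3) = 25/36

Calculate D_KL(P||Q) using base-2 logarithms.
0.1403 bits

D_KL(P||Q) = Σ P(x) log₂(P(x)/Q(x))

Computing term by term:
  P(1)·log₂(P(1)/Q(1)) = (1/6)·log₂((1/6)/(5/18)) = -0.12283
  P(2)·log₂(P(2)/Q(2)) = (1/9)·log₂((1/9)/(1/36)) = 0.22222
  P(3)·log₂(P(3)/Q(3)) = (13/18)·log₂((13/18)/(25/36)) = 0.04087

D_KL(P||Q) = -0.12283 + 0.22222 + 0.04087 = 0.14026 ≈ 0.1403 bits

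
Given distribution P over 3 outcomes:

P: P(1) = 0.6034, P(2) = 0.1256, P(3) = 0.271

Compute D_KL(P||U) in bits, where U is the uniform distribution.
0.2588 bits

U(i) = 1/3 for all i

D_KL(P||U) = Σ P(x) log₂(P(x) / (1/3))
           = Σ P(x) log₂(P(x)) + log₂(3)
           = log₂(3) - H(P)

H(P) = -Σ P(x) log₂(P(x)):
  -P(1)·log₂(P(1)) = -(0.6034)·log₂(0.6034) = 0.43977
  -P(2)·log₂(P(2)) = -(0.1256)·log₂(0.1256) = 0.37593
  -P(3)·log₂(P(3)) = -(0.271)·log₂(0.271) = 0.51047
H(P) = 0.43977 + 0.37593 + 0.51047 = 1.32617 bits

log₂(3) = 1.58496 bits

D_KL(P||U) = 1.58496 - 1.32617 = 0.25879 ≈ 0.2588 bits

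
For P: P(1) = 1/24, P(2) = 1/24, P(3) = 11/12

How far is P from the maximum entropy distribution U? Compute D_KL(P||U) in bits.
1.0878 bits

U(i) = 1/3 for all i

D_KL(P||U) = Σ P(x) log₂(P(x) / (1/3))
           = Σ P(x) log₂(P(x)) + log₂(3)
           = log₂(3) - H(P)

H(P) = -Σ P(x) log₂(P(x)):
  -P(1)·log₂(P(1)) = -(1/24)·log₂(1/24) = 0.19104
  -P(2)·log₂(P(2)) = -(1/24)·log₂(1/24) = 0.19104
  -P(3)·log₂(P(3)) = -(11/12)·log₂(11/12) = 0.11507
H(P) = 0.19104 + 0.19104 + 0.11507 = 0.49715 bits

log₂(3) = 1.58496 bits

D_KL(P||U) = 1.58496 - 0.49715 = 1.08781 ≈ 1.0878 bits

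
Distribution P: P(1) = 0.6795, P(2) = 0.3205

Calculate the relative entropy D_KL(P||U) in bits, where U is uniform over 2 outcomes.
0.0951 bits

U(i) = 1/2 for all i

D_KL(P||U) = Σ P(x) log₂(P(x) / (1/2))
           = Σ P(x) log₂(P(x)) + log₂(2)
           = log₂(2) - H(P)

H(P) = -Σ P(x) log₂(P(x)):
  -P(1)·log₂(P(1)) = -(0.6795)·log₂(0.6795) = 0.37879
  -P(2)·log₂(P(2)) = -(0.3205)·log₂(0.3205) = 0.52613
H(P) = 0.37879 + 0.52613 = 0.90492 bits

log₂(2) = 1.00000 bits

D_KL(P||U) = 1.00000 - 0.90492 = 0.09508 ≈ 0.0951 bits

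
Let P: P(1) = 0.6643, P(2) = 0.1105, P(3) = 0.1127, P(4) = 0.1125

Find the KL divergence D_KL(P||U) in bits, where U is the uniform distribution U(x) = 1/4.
0.5473 bits

U(i) = 1/4 for all i

D_KL(P||U) = Σ P(x) log₂(P(x) / (1/4))
           = Σ P(x) log₂(P(x)) + log₂(4)
           = log₂(4) - H(P)

H(P) = -Σ P(x) log₂(P(x)):
  -P(1)·log₂(P(1)) = -(0.6643)·log₂(0.6643) = 0.39200
  -P(2)·log₂(P(2)) = -(0.1105)·log₂(0.1105) = 0.35116
  -P(3)·log₂(P(3)) = -(0.1127)·log₂(0.1127) = 0.35494
  -P(4)·log₂(P(4)) = -(0.1125)·log₂(0.1125) = 0.35460
H(P) = 0.39200 + 0.35116 + 0.35494 + 0.35460 = 1.45270 bits

log₂(4) = 2.00000 bits

D_KL(P||U) = 2.00000 - 1.45270 = 0.54730 ≈ 0.5473 bits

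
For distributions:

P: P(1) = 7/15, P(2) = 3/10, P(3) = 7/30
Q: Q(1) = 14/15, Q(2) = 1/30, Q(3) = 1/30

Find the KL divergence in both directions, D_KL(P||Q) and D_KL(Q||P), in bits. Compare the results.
D_KL(P||Q) = 1.1394 bits, D_KL(Q||P) = 0.7341 bits. D_KL(P||Q) is larger than D_KL(Q||P) by 0.4053 bits; the two directions differ.

D_KL(P||Q) = Σ P(x) log₂(P(x)/Q(x))

Computing term by term:
  P(1)·log₂(P(1)/Q(1)) = (7/15)·log₂((7/15)/(14/15)) = -0.46667
  P(2)·log₂(P(2)/Q(2)) = (3/10)·log₂((3/10)/(1/30)) = 0.95098
  P(3)·log₂(P(3)/Q(3)) = (7/30)·log₂((7/30)/(1/30)) = 0.65505

D_KL(P||Q) = -0.46667 + 0.95098 + 0.65505 = 1.13936 ≈ 1.1394 bits

D_KL(Q||P) = Σ Q(x) log₂(Q(x)/P(x))

Computing term by term:
  Q(1)·log₂(Q(1)/P(1)) = (14/15)·log₂((14/15)/(7/15)) = 0.93333
  Q(2)·log₂(Q(2)/P(2)) = (1/30)·log₂((1/30)/(3/10)) = -0.10566
  Q(3)·log₂(Q(3)/P(3)) = (1/30)·log₂((1/30)/(7/30)) = -0.09358

D_KL(Q||P) = 0.93333 - 0.10566 - 0.09358 = 0.73409 ≈ 0.7341 bits

These are NOT equal (difference: 0.4053 bits). KL divergence is asymmetric: D_KL(P||Q) ≠ D_KL(Q||P) in general.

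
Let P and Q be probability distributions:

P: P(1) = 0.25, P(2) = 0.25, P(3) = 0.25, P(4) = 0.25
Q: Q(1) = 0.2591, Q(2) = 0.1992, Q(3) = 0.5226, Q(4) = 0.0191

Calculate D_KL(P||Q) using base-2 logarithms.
0.7307 bits

D_KL(P||Q) = Σ P(x) log₂(P(x)/Q(x))

Computing term by term:
  P(1)·log₂(P(1)/Q(1)) = 0.25·log₂(0.25/0.2591) = -0.01290
  P(2)·log₂(P(2)/Q(2)) = 0.25·log₂(0.25/0.1992) = 0.08193
  P(3)·log₂(P(3)/Q(3)) = 0.25·log₂(0.25/0.5226) = -0.26594
  P(4)·log₂(P(4)/Q(4)) = 0.25·log₂(0.25/0.0191) = 0.92757

D_KL(P||Q) = -0.01290 + 0.08193 - 0.26594 + 0.92757 = 0.73066 ≈ 0.7307 bits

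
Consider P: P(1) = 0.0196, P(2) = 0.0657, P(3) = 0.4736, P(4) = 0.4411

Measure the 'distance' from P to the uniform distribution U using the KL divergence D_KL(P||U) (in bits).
0.5992 bits

U(i) = 1/4 for all i

D_KL(P||U) = Σ P(x) log₂(P(x) / (1/4))
           = Σ P(x) log₂(P(x)) + log₂(4)
           = log₂(4) - H(P)

H(P) = -Σ P(x) log₂(P(x)):
  -P(1)·log₂(P(1)) = -(0.0196)·log₂(0.0196) = 0.11119
  -P(2)·log₂(P(2)) = -(0.0657)·log₂(0.0657) = 0.25807
  -P(3)·log₂(P(3)) = -(0.4736)·log₂(0.4736) = 0.51066
  -P(4)·log₂(P(4)) = -(0.4411)·log₂(0.4411) = 0.52086
H(P) = 0.11119 + 0.25807 + 0.51066 + 0.52086 = 1.40078 bits

log₂(4) = 2.00000 bits

D_KL(P||U) = 2.00000 - 1.40078 = 0.59922 ≈ 0.5992 bits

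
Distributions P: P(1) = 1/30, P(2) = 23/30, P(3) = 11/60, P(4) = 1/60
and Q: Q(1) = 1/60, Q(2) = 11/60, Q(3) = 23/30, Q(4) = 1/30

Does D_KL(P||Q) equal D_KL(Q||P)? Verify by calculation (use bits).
D_KL(P||Q) = 1.2207 bits, D_KL(Q||P) = 1.2207 bits. Yes — for this pair D_KL(P||Q) = D_KL(Q||P).

D_KL(P||Q) = Σ P(x) log₂(P(x)/Q(x))

Computing term by term:
  P(1)·log₂(P(1)/Q(1)) = (1/30)·log₂((1/30)/(1/60)) = 0.03333
  P(2)·log₂(P(2)/Q(2)) = (23/30)·log₂((23/30)/(11/60)) = 1.58250
  P(3)·log₂(P(3)/Q(3)) = (11/60)·log₂((11/60)/(23/30)) = -0.37842
  P(4)·log₂(P(4)/Q(4)) = (1/60)·log₂((1/60)/(1/30)) = -0.01667

D_KL(P||Q) = 0.03333 + 1.58250 - 0.37842 - 0.01667 = 1.22074 ≈ 1.2207 bits

D_KL(Q||P) = Σ Q(x) log₂(Q(x)/P(x))

Computing term by term:
  Q(1)·log₂(Q(1)/P(1)) = (1/60)·log₂((1/60)/(1/30)) = -0.01667
  Q(2)·log₂(Q(2)/P(2)) = (11/60)·log₂((11/60)/(23/30)) = -0.37842
  Q(3)·log₂(Q(3)/P(3)) = (23/30)·log₂((23/30)/(11/60)) = 1.58250
  Q(4)·log₂(Q(4)/P(4)) = (1/30)·log₂((1/30)/(1/60)) = 0.03333

D_KL(Q||P) = -0.01667 - 0.37842 + 1.58250 + 0.03333 = 1.22074 ≈ 1.2207 bits

These ARE equal here. Q is P with outcomes relabeled (Q(1) = P(4), Q(2) = P(3), Q(3) = P(2), Q(4) = P(1)) by a relabeling that is its own inverse, so the two sums contain exactly the same terms in a different order. This is a special case — KL divergence is not symmetric in general: D_KL(P||Q) ≠ D_KL(Q||P) for most P, Q.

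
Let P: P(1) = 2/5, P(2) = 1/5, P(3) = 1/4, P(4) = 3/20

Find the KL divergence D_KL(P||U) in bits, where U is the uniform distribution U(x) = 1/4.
0.0963 bits

U(i) = 1/4 for all i

D_KL(P||U) = Σ P(x) log₂(P(x) / (1/4))
           = Σ P(x) log₂(P(x)) + log₂(4)
           = log₂(4) - H(P)

H(P) = -Σ P(x) log₂(P(x)):
  -P(1)·log₂(P(1)) = -(2/5)·log₂(2/5) = 0.52877
  -P(2)·log₂(P(2)) = -(1/5)·log₂(1/5) = 0.46439
  -P(3)·log₂(P(3)) = -(1/4)·log₂(1/4) = 0.50000
  -P(4)·log₂(P(4)) = -(3/20)·log₂(3/20) = 0.41054
H(P) = 0.52877 + 0.46439 + 0.50000 + 0.41054 = 1.90370 bits

log₂(4) = 2.00000 bits

D_KL(P||U) = 2.00000 - 1.90370 = 0.09630 ≈ 0.0963 bits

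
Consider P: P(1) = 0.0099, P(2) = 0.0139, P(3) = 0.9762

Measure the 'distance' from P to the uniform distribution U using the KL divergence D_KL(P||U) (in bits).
1.3994 bits

U(i) = 1/3 for all i

D_KL(P||U) = Σ P(x) log₂(P(x) / (1/3))
           = Σ P(x) log₂(P(x)) + log₂(3)
           = log₂(3) - H(P)

H(P) = -Σ P(x) log₂(P(x)):
  -P(1)·log₂(P(1)) = -(0.0099)·log₂(0.0099) = 0.06592
  -P(2)·log₂(P(2)) = -(0.0139)·log₂(0.0139) = 0.08575
  -P(3)·log₂(P(3)) = -(0.9762)·log₂(0.9762) = 0.03392
H(P) = 0.06592 + 0.08575 + 0.03392 = 0.18559 bits

log₂(3) = 1.58496 bits

D_KL(P||U) = 1.58496 - 0.18559 = 1.39937 ≈ 1.3994 bits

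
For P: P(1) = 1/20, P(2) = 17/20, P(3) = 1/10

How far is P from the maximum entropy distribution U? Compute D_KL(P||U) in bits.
0.8374 bits

U(i) = 1/3 for all i

D_KL(P||U) = Σ P(x) log₂(P(x) / (1/3))
           = Σ P(x) log₂(P(x)) + log₂(3)
           = log₂(3) - H(P)

H(P) = -Σ P(x) log₂(P(x)):
  -P(1)·log₂(P(1)) = -(1/20)·log₂(1/20) = 0.21610
  -P(2)·log₂(P(2)) = -(17/20)·log₂(17/20) = 0.19930
  -P(3)·log₂(P(3)) = -(1/10)·log₂(1/10) = 0.33219
H(P) = 0.21610 + 0.19930 + 0.33219 = 0.74759 bits

log₂(3) = 1.58496 bits

D_KL(P||U) = 1.58496 - 0.74759 = 0.83737 ≈ 0.8374 bits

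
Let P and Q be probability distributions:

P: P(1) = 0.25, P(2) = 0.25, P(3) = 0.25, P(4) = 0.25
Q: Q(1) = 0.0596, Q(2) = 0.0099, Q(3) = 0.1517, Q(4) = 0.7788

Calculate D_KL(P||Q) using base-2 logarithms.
1.4521 bits

D_KL(P||Q) = Σ P(x) log₂(P(x)/Q(x))

Computing term by term:
  P(1)·log₂(P(1)/Q(1)) = 0.25·log₂(0.25/0.0596) = 0.51714
  P(2)·log₂(P(2)/Q(2)) = 0.25·log₂(0.25/0.0099) = 1.16459
  P(3)·log₂(P(3)/Q(3)) = 0.25·log₂(0.25/0.1517) = 0.18018
  P(4)·log₂(P(4)/Q(4)) = 0.25·log₂(0.25/0.7788) = -0.40983

D_KL(P||Q) = 0.51714 + 1.16459 + 0.18018 - 0.40983 = 1.45208 ≈ 1.4521 bits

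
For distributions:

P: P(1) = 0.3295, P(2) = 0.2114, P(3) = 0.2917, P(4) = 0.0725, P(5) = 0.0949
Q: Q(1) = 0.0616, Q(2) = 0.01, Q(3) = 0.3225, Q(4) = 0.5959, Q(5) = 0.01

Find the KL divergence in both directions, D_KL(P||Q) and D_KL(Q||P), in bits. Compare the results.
D_KL(P||Q) = 1.7732 bits, D_KL(Q||P) = 1.6321 bits. D_KL(P||Q) is larger than D_KL(Q||P) by 0.1411 bits; the two directions differ.

D_KL(P||Q) = Σ P(x) log₂(P(x)/Q(x))

Computing term by term:
  P(1)·log₂(P(1)/Q(1)) = 0.3295·log₂(0.3295/0.0616) = 0.79715
  P(2)·log₂(P(2)/Q(2)) = 0.2114·log₂(0.2114/0.01) = 0.93056
  P(3)·log₂(P(3)/Q(3)) = 0.2917·log₂(0.2917/0.3225) = -0.04224
  P(4)·log₂(P(4)/Q(4)) = 0.0725·log₂(0.0725/0.5959) = -0.22033
  P(5)·log₂(P(5)/Q(5)) = 0.0949·log₂(0.0949/0.01) = 0.30808

D_KL(P||Q) = 0.79715 + 0.93056 - 0.04224 - 0.22033 + 0.30808 = 1.77322 ≈ 1.7732 bits

D_KL(Q||P) = Σ Q(x) log₂(Q(x)/P(x))

Computing term by term:
  Q(1)·log₂(Q(1)/P(1)) = 0.0616·log₂(0.0616/0.3295) = -0.14903
  Q(2)·log₂(Q(2)/P(2)) = 0.01·log₂(0.01/0.2114) = -0.04402
  Q(3)·log₂(Q(3)/P(3)) = 0.3225·log₂(0.3225/0.2917) = 0.04670
  Q(4)·log₂(Q(4)/P(4)) = 0.5959·log₂(0.5959/0.0725) = 1.81095
  Q(5)·log₂(Q(5)/P(5)) = 0.01·log₂(0.01/0.0949) = -0.03246

D_KL(Q||P) = -0.14903 - 0.04402 + 0.04670 + 1.81095 - 0.03246 = 1.63214 ≈ 1.6321 bits

These are NOT equal (difference: 0.1411 bits). KL divergence is asymmetric: D_KL(P||Q) ≠ D_KL(Q||P) in general.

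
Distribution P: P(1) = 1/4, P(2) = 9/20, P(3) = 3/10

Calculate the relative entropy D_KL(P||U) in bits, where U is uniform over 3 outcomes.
0.0455 bits

U(i) = 1/3 for all i

D_KL(P||U) = Σ P(x) log₂(P(x) / (1/3))
           = Σ P(x) log₂(P(x)) + log₂(3)
           = log₂(3) - H(P)

H(P) = -Σ P(x) log₂(P(x)):
  -P(1)·log₂(P(1)) = -(1/4)·log₂(1/4) = 0.50000
  -P(2)·log₂(P(2)) = -(9/20)·log₂(9/20) = 0.51840
  -P(3)·log₂(P(3)) = -(3/10)·log₂(3/10) = 0.52109
H(P) = 0.50000 + 0.51840 + 0.52109 = 1.53949 bits

log₂(3) = 1.58496 bits

D_KL(P||U) = 1.58496 - 1.53949 = 0.04547 ≈ 0.0455 bits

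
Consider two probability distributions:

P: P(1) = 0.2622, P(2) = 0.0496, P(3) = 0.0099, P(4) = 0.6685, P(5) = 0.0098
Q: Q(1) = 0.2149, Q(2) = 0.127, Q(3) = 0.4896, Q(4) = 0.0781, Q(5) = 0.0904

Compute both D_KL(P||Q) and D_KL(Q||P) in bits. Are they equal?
D_KL(P||Q) = 1.9915 bits, D_KL(Q||P) = 2.9139 bits. No, they are not equal.

D_KL(P||Q) = Σ P(x) log₂(P(x)/Q(x))

Computing term by term:
  P(1)·log₂(P(1)/Q(1)) = 0.2622·log₂(0.2622/0.2149) = 0.07525
  P(2)·log₂(P(2)/Q(2)) = 0.0496·log₂(0.0496/0.127) = -0.06728
  P(3)·log₂(P(3)/Q(3)) = 0.0099·log₂(0.0099/0.4896) = -0.05572
  P(4)·log₂(P(4)/Q(4)) = 0.6685·log₂(0.6685/0.0781) = 2.07070
  P(5)·log₂(P(5)/Q(5)) = 0.0098·log₂(0.0098/0.0904) = -0.03141

D_KL(P||Q) = 0.07525 - 0.06728 - 0.05572 + 2.07070 - 0.03141 = 1.99154 ≈ 1.9915 bits

D_KL(Q||P) = Σ Q(x) log₂(Q(x)/P(x))

Computing term by term:
  Q(1)·log₂(Q(1)/P(1)) = 0.2149·log₂(0.2149/0.2622) = -0.06168
  Q(2)·log₂(Q(2)/P(2)) = 0.127·log₂(0.127/0.0496) = 0.17226
  Q(3)·log₂(Q(3)/P(3)) = 0.4896·log₂(0.4896/0.0099) = 2.75548
  Q(4)·log₂(Q(4)/P(4)) = 0.0781·log₂(0.0781/0.6685) = -0.24192
  Q(5)·log₂(Q(5)/P(5)) = 0.0904·log₂(0.0904/0.0098) = 0.28977

D_KL(Q||P) = -0.06168 + 0.17226 + 2.75548 - 0.24192 + 0.28977 = 2.91391 ≈ 2.9139 bits

These are NOT equal (difference: 0.9224 bits). KL divergence is asymmetric: D_KL(P||Q) ≠ D_KL(Q||P) in general.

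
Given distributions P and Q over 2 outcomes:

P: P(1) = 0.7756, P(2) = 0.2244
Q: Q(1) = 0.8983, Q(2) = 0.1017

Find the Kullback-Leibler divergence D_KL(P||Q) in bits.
0.0919 bits

D_KL(P||Q) = Σ P(x) log₂(P(x)/Q(x))

Computing term by term:
  P(1)·log₂(P(1)/Q(1)) = 0.7756·log₂(0.7756/0.8983) = -0.16434
  P(2)·log₂(P(2)/Q(2)) = 0.2244·log₂(0.2244/0.1017) = 0.25621

D_KL(P||Q) = -0.16434 + 0.25621 = 0.09187 ≈ 0.0919 bits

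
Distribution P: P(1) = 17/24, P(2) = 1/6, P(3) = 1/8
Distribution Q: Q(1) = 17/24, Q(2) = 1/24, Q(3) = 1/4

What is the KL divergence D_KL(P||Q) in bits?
0.2083 bits

D_KL(P||Q) = Σ P(x) log₂(P(x)/Q(x))

Computing term by term:
  P(1)·log₂(P(1)/Q(1)) = (17/24)·log₂((17/24)/(17/24)) = 0.00000
  P(2)·log₂(P(2)/Q(2)) = (1/6)·log₂((1/6)/(1/24)) = 0.33333
  P(3)·log₂(P(3)/Q(3)) = (1/8)·log₂((1/8)/(1/4)) = -0.12500

D_KL(P||Q) = 0.00000 + 0.33333 - 0.12500 = 0.20833 ≈ 0.2083 bits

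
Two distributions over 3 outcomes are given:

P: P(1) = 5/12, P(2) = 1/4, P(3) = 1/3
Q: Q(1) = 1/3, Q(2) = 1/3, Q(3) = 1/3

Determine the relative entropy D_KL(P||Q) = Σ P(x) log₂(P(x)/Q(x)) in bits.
0.0304 bits

D_KL(P||Q) = Σ P(x) log₂(P(x)/Q(x))

Computing term by term:
  P(1)·log₂(P(1)/Q(1)) = (5/12)·log₂((5/12)/(1/3)) = 0.13414
  P(2)·log₂(P(2)/Q(2)) = (1/4)·log₂((1/4)/(1/3)) = -0.10376
  P(3)·log₂(P(3)/Q(3)) = (1/3)·log₂((1/3)/(1/3)) = 0.00000

D_KL(P||Q) = 0.13414 - 0.10376 + 0.00000 = 0.03038 ≈ 0.0304 bits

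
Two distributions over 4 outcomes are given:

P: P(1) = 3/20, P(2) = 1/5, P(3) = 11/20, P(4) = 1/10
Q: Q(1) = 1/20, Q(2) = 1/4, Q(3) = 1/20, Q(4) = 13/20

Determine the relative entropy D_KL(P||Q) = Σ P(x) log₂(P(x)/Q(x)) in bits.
1.8060 bits

D_KL(P||Q) = Σ P(x) log₂(P(x)/Q(x))

Computing term by term:
  P(1)·log₂(P(1)/Q(1)) = (3/20)·log₂((3/20)/(1/20)) = 0.23774
  P(2)·log₂(P(2)/Q(2)) = (1/5)·log₂((1/5)/(1/4)) = -0.06439
  P(3)·log₂(P(3)/Q(3)) = (11/20)·log₂((11/20)/(1/20)) = 1.90269
  P(4)·log₂(P(4)/Q(4)) = (1/10)·log₂((1/10)/(13/20)) = -0.27004

D_KL(P||Q) = 0.23774 - 0.06439 + 1.90269 - 0.27004 = 1.80600 ≈ 1.8060 bits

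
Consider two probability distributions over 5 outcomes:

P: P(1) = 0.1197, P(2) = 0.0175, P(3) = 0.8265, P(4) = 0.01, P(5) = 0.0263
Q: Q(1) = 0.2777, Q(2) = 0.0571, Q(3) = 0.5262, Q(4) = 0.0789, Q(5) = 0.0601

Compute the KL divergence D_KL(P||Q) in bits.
0.3020 bits

D_KL(P||Q) = Σ P(x) log₂(P(x)/Q(x))

Computing term by term:
  P(1)·log₂(P(1)/Q(1)) = 0.1197·log₂(0.1197/0.2777) = -0.14533
  P(2)·log₂(P(2)/Q(2)) = 0.0175·log₂(0.0175/0.0571) = -0.02986
  P(3)·log₂(P(3)/Q(3)) = 0.8265·log₂(0.8265/0.5262) = 0.53839
  P(4)·log₂(P(4)/Q(4)) = 0.01·log₂(0.01/0.0789) = -0.02980
  P(5)·log₂(P(5)/Q(5)) = 0.0263·log₂(0.0263/0.0601) = -0.03136

D_KL(P||Q) = -0.14533 - 0.02986 + 0.53839 - 0.02980 - 0.03136 = 0.30204 ≈ 0.3020 bits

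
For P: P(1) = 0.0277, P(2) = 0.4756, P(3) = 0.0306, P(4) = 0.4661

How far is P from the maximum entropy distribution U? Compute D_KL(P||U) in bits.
0.6795 bits

U(i) = 1/4 for all i

D_KL(P||U) = Σ P(x) log₂(P(x) / (1/4))
           = Σ P(x) log₂(P(x)) + log₂(4)
           = log₂(4) - H(P)

H(P) = -Σ P(x) log₂(P(x)):
  -P(1)·log₂(P(1)) = -(0.0277)·log₂(0.0277) = 0.14332
  -P(2)·log₂(P(2)) = -(0.4756)·log₂(0.4756) = 0.50993
  -P(3)·log₂(P(3)) = -(0.0306)·log₂(0.0306) = 0.15393
  -P(4)·log₂(P(4)) = -(0.4661)·log₂(0.4661) = 0.51331
H(P) = 0.14332 + 0.50993 + 0.15393 + 0.51331 = 1.32049 bits

log₂(4) = 2.00000 bits

D_KL(P||U) = 2.00000 - 1.32049 = 0.67951 ≈ 0.6795 bits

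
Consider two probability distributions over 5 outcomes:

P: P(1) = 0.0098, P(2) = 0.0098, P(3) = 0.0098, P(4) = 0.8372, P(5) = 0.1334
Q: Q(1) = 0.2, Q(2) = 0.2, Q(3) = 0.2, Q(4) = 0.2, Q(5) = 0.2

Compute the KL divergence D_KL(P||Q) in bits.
1.5234 bits

D_KL(P||Q) = Σ P(x) log₂(P(x)/Q(x))

Computing term by term:
  P(1)·log₂(P(1)/Q(1)) = 0.0098·log₂(0.0098/0.2) = -0.04264
  P(2)·log₂(P(2)/Q(2)) = 0.0098·log₂(0.0098/0.2) = -0.04264
  P(3)·log₂(P(3)/Q(3)) = 0.0098·log₂(0.0098/0.2) = -0.04264
  P(4)·log₂(P(4)/Q(4)) = 0.8372·log₂(0.8372/0.2) = 1.72930
  P(5)·log₂(P(5)/Q(5)) = 0.1334·log₂(0.1334/0.2) = -0.07794

D_KL(P||Q) = -0.04264 - 0.04264 - 0.04264 + 1.72930 - 0.07794 = 1.52344 ≈ 1.5234 bits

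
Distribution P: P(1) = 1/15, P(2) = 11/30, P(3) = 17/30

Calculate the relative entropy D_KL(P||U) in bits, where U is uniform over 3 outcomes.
0.3294 bits

U(i) = 1/3 for all i

D_KL(P||U) = Σ P(x) log₂(P(x) / (1/3))
           = Σ P(x) log₂(P(x)) + log₂(3)
           = log₂(3) - H(P)

H(P) = -Σ P(x) log₂(P(x)):
  -P(1)·log₂(P(1)) = -(1/15)·log₂(1/15) = 0.26046
  -P(2)·log₂(P(2)) = -(11/30)·log₂(11/30) = 0.53073
  -P(3)·log₂(P(3)) = -(17/30)·log₂(17/30) = 0.46434
H(P) = 0.26046 + 0.53073 + 0.46434 = 1.25553 bits

log₂(3) = 1.58496 bits

D_KL(P||U) = 1.58496 - 1.25553 = 0.32943 ≈ 0.3294 bits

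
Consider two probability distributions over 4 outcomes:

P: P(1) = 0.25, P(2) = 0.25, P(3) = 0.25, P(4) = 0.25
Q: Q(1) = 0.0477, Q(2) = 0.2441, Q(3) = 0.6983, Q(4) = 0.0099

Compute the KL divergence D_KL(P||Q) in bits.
1.4002 bits

D_KL(P||Q) = Σ P(x) log₂(P(x)/Q(x))

Computing term by term:
  P(1)·log₂(P(1)/Q(1)) = 0.25·log₂(0.25/0.0477) = 0.59747
  P(2)·log₂(P(2)/Q(2)) = 0.25·log₂(0.25/0.2441) = 0.00861
  P(3)·log₂(P(3)/Q(3)) = 0.25·log₂(0.25/0.6983) = -0.37048
  P(4)·log₂(P(4)/Q(4)) = 0.25·log₂(0.25/0.0099) = 1.16459

D_KL(P||Q) = 0.59747 + 0.00861 - 0.37048 + 1.16459 = 1.40019 ≈ 1.4002 bits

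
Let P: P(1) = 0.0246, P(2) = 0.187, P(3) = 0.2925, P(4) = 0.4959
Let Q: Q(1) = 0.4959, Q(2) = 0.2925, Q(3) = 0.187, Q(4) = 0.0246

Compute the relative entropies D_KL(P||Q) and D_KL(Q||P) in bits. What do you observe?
D_KL(P||Q) = 2.1104 bits, D_KL(Q||P) = 2.1104 bits. The two directions give the same value here, because Q is a self-inverse relabeling of P; in general KL divergence is asymmetric.

D_KL(P||Q) = Σ P(x) log₂(P(x)/Q(x))

Computing term by term:
  P(1)·log₂(P(1)/Q(1)) = 0.0246·log₂(0.0246/0.4959) = -0.10660
  P(2)·log₂(P(2)/Q(2)) = 0.187·log₂(0.187/0.2925) = -0.12069
  P(3)·log₂(P(3)/Q(3)) = 0.2925·log₂(0.2925/0.187) = 0.18878
  P(4)·log₂(P(4)/Q(4)) = 0.4959·log₂(0.4959/0.0246) = 2.14889

D_KL(P||Q) = -0.10660 - 0.12069 + 0.18878 + 2.14889 = 2.11038 ≈ 2.1104 bits

D_KL(Q||P) = Σ Q(x) log₂(Q(x)/P(x))

Computing term by term:
  Q(1)·log₂(Q(1)/P(1)) = 0.4959·log₂(0.4959/0.0246) = 2.14889
  Q(2)·log₂(Q(2)/P(2)) = 0.2925·log₂(0.2925/0.187) = 0.18878
  Q(3)·log₂(Q(3)/P(3)) = 0.187·log₂(0.187/0.2925) = -0.12069
  Q(4)·log₂(Q(4)/P(4)) = 0.0246·log₂(0.0246/0.4959) = -0.10660

D_KL(Q||P) = 2.14889 + 0.18878 - 0.12069 - 0.10660 = 2.11038 ≈ 2.1104 bits

These ARE equal here. Q is P with outcomes relabeled (Q(1) = P(4), Q(2) = P(3), Q(3) = P(2), Q(4) = P(1)) by a relabeling that is its own inverse, so the two sums contain exactly the same terms in a different order. This is a special case — KL divergence is not symmetric in general: D_KL(P||Q) ≠ D_KL(Q||P) for most P, Q.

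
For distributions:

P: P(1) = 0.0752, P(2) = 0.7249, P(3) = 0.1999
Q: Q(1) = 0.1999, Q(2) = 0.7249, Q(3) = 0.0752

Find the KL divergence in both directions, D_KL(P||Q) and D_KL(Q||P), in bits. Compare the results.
D_KL(P||Q) = 0.1759 bits, D_KL(Q||P) = 0.1759 bits. The two directions give exactly the same value for this pair.

D_KL(P||Q) = Σ P(x) log₂(P(x)/Q(x))

Computing term by term:
  P(1)·log₂(P(1)/Q(1)) = 0.0752·log₂(0.0752/0.1999) = -0.10607
  P(2)·log₂(P(2)/Q(2)) = 0.7249·log₂(0.7249/0.7249) = 0.00000
  P(3)·log₂(P(3)/Q(3)) = 0.1999·log₂(0.1999/0.0752) = 0.28195

D_KL(P||Q) = -0.10607 + 0.00000 + 0.28195 = 0.17588 ≈ 0.1759 bits

D_KL(Q||P) = Σ Q(x) log₂(Q(x)/P(x))

Computing term by term:
  Q(1)·log₂(Q(1)/P(1)) = 0.1999·log₂(0.1999/0.0752) = 0.28195
  Q(2)·log₂(Q(2)/P(2)) = 0.7249·log₂(0.7249/0.7249) = 0.00000
  Q(3)·log₂(Q(3)/P(3)) = 0.0752·log₂(0.0752/0.1999) = -0.10607

D_KL(Q||P) = 0.28195 + 0.00000 - 0.10607 = 0.17588 ≈ 0.1759 bits

These ARE equal here. Q is P with outcomes relabeled (Q(1) = P(3), Q(3) = P(1)) by a relabeling that is its own inverse, so the two sums contain exactly the same terms in a different order. This is a special case — KL divergence is not symmetric in general: D_KL(P||Q) ≠ D_KL(Q||P) for most P, Q.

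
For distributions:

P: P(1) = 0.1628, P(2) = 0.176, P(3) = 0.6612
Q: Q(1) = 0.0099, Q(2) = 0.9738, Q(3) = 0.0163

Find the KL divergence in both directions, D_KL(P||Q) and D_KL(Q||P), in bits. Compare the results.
D_KL(P||Q) = 3.7555 bits, D_KL(Q||P) = 2.2763 bits. D_KL(P||Q) is larger than D_KL(Q||P) by 1.4792 bits; the two directions differ.

D_KL(P||Q) = Σ P(x) log₂(P(x)/Q(x))

Computing term by term:
  P(1)·log₂(P(1)/Q(1)) = 0.1628·log₂(0.1628/0.0099) = 0.65764
  P(2)·log₂(P(2)/Q(2)) = 0.176·log₂(0.176/0.9738) = -0.43438
  P(3)·log₂(P(3)/Q(3)) = 0.6612·log₂(0.6612/0.0163) = 3.53222

D_KL(P||Q) = 0.65764 - 0.43438 + 3.53222 = 3.75548 ≈ 3.7555 bits

D_KL(Q||P) = Σ Q(x) log₂(Q(x)/P(x))

Computing term by term:
  Q(1)·log₂(Q(1)/P(1)) = 0.0099·log₂(0.0099/0.1628) = -0.03999
  Q(2)·log₂(Q(2)/P(2)) = 0.9738·log₂(0.9738/0.176) = 2.40339
  Q(3)·log₂(Q(3)/P(3)) = 0.0163·log₂(0.0163/0.6612) = -0.08708

D_KL(Q||P) = -0.03999 + 2.40339 - 0.08708 = 2.27632 ≈ 2.2763 bits

These are NOT equal (difference: 1.4792 bits). KL divergence is asymmetric: D_KL(P||Q) ≠ D_KL(Q||P) in general.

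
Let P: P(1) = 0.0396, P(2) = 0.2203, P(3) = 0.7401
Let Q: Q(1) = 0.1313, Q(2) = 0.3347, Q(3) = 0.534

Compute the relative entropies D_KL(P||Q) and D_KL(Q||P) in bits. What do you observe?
D_KL(P||Q) = 0.1471 bits, D_KL(Q||P) = 0.1776 bits. The two directions give different values (D_KL(Q||P) exceeds D_KL(P||Q) by 0.0305 bits): KL divergence is asymmetric.

D_KL(P||Q) = Σ P(x) log₂(P(x)/Q(x))

Computing term by term:
  P(1)·log₂(P(1)/Q(1)) = 0.0396·log₂(0.0396/0.1313) = -0.06848
  P(2)·log₂(P(2)/Q(2)) = 0.2203·log₂(0.2203/0.3347) = -0.13293
  P(3)·log₂(P(3)/Q(3)) = 0.7401·log₂(0.7401/0.534) = 0.34850

D_KL(P||Q) = -0.06848 - 0.13293 + 0.34850 = 0.14709 ≈ 0.1471 bits

D_KL(Q||P) = Σ Q(x) log₂(Q(x)/P(x))

Computing term by term:
  Q(1)·log₂(Q(1)/P(1)) = 0.1313·log₂(0.1313/0.0396) = 0.22706
  Q(2)·log₂(Q(2)/P(2)) = 0.3347·log₂(0.3347/0.2203) = 0.20196
  Q(3)·log₂(Q(3)/P(3)) = 0.534·log₂(0.534/0.7401) = -0.25145

D_KL(Q||P) = 0.22706 + 0.20196 - 0.25145 = 0.17757 ≈ 0.1776 bits

These are NOT equal (difference: 0.0305 bits). KL divergence is asymmetric: D_KL(P||Q) ≠ D_KL(Q||P) in general.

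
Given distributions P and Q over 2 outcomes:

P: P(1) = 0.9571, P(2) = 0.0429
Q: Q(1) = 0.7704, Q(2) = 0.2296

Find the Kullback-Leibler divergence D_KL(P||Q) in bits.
0.1958 bits

D_KL(P||Q) = Σ P(x) log₂(P(x)/Q(x))

Computing term by term:
  P(1)·log₂(P(1)/Q(1)) = 0.9571·log₂(0.9571/0.7704) = 0.29963
  P(2)·log₂(P(2)/Q(2)) = 0.0429·log₂(0.0429/0.2296) = -0.10382

D_KL(P||Q) = 0.29963 - 0.10382 = 0.19581 ≈ 0.1958 bits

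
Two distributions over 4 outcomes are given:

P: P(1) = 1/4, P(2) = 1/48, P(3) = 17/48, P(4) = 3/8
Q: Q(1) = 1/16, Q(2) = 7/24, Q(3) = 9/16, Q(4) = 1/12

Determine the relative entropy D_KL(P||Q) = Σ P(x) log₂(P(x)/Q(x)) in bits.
0.9980 bits

D_KL(P||Q) = Σ P(x) log₂(P(x)/Q(x))

Computing term by term:
  P(1)·log₂(P(1)/Q(1)) = (1/4)·log₂((1/4)/(1/16)) = 0.50000
  P(2)·log₂(P(2)/Q(2)) = (1/48)·log₂((1/48)/(7/24)) = -0.07932
  P(3)·log₂(P(3)/Q(3)) = (17/48)·log₂((17/48)/(9/16)) = -0.23638
  P(4)·log₂(P(4)/Q(4)) = (3/8)·log₂((3/8)/(1/12)) = 0.81372

D_KL(P||Q) = 0.50000 - 0.07932 - 0.23638 + 0.81372 = 0.99802 ≈ 0.9980 bits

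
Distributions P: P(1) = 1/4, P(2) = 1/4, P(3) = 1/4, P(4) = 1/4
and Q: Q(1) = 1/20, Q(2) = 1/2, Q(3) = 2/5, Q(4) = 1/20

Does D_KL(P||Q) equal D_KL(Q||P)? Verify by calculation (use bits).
D_KL(P||Q) = 0.7414 bits, D_KL(Q||P) = 0.5390 bits. No — D_KL(P||Q) ≠ D_KL(Q||P) for this pair.

D_KL(P||Q) = Σ P(x) log₂(P(x)/Q(x))

Computing term by term:
  P(1)·log₂(P(1)/Q(1)) = (1/4)·log₂((1/4)/(1/20)) = 0.58048
  P(2)·log₂(P(2)/Q(2)) = (1/4)·log₂((1/4)/(1/2)) = -0.25000
  P(3)·log₂(P(3)/Q(3)) = (1/4)·log₂((1/4)/(2/5)) = -0.16952
  P(4)·log₂(P(4)/Q(4)) = (1/4)·log₂((1/4)/(1/20)) = 0.58048

D_KL(P||Q) = 0.58048 - 0.25000 - 0.16952 + 0.58048 = 0.74144 ≈ 0.7414 bits

D_KL(Q||P) = Σ Q(x) log₂(Q(x)/P(x))

Computing term by term:
  Q(1)·log₂(Q(1)/P(1)) = (1/20)·log₂((1/20)/(1/4)) = -0.11610
  Q(2)·log₂(Q(2)/P(2)) = (1/2)·log₂((1/2)/(1/4)) = 0.50000
  Q(3)·log₂(Q(3)/P(3)) = (2/5)·log₂((2/5)/(1/4)) = 0.27123
  Q(4)·log₂(Q(4)/P(4)) = (1/20)·log₂((1/20)/(1/4)) = -0.11610

D_KL(Q||P) = -0.11610 + 0.50000 + 0.27123 - 0.11610 = 0.53903 ≈ 0.5390 bits

These are NOT equal (difference: 0.2024 bits). KL divergence is asymmetric: D_KL(P||Q) ≠ D_KL(Q||P) in general.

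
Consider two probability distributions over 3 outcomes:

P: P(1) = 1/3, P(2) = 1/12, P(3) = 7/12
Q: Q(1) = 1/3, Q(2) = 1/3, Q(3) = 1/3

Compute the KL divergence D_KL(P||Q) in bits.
0.3043 bits

D_KL(P||Q) = Σ P(x) log₂(P(x)/Q(x))

Computing term by term:
  P(1)·log₂(P(1)/Q(1)) = (1/3)·log₂((1/3)/(1/3)) = 0.00000
  P(2)·log₂(P(2)/Q(2)) = (1/12)·log₂((1/12)/(1/3)) = -0.16667
  P(3)·log₂(P(3)/Q(3)) = (7/12)·log₂((7/12)/(1/3)) = 0.47096

D_KL(P||Q) = 0.00000 - 0.16667 + 0.47096 = 0.30429 ≈ 0.3043 bits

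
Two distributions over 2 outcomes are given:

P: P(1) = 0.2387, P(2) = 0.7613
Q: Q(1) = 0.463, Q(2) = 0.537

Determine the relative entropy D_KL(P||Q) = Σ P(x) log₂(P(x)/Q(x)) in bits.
0.1552 bits

D_KL(P||Q) = Σ P(x) log₂(P(x)/Q(x))

Computing term by term:
  P(1)·log₂(P(1)/Q(1)) = 0.2387·log₂(0.2387/0.463) = -0.22815
  P(2)·log₂(P(2)/Q(2)) = 0.7613·log₂(0.7613/0.537) = 0.38335

D_KL(P||Q) = -0.22815 + 0.38335 = 0.15520 ≈ 0.1552 bits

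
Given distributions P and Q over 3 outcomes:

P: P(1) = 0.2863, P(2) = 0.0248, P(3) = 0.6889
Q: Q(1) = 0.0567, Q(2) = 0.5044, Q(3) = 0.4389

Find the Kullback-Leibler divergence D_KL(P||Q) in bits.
1.0091 bits

D_KL(P||Q) = Σ P(x) log₂(P(x)/Q(x))

Computing term by term:
  P(1)·log₂(P(1)/Q(1)) = 0.2863·log₂(0.2863/0.0567) = 0.66883
  P(2)·log₂(P(2)/Q(2)) = 0.0248·log₂(0.0248/0.5044) = -0.10778
  P(3)·log₂(P(3)/Q(3)) = 0.6889·log₂(0.6889/0.4389) = 0.44806

D_KL(P||Q) = 0.66883 - 0.10778 + 0.44806 = 1.00911 ≈ 1.0091 bits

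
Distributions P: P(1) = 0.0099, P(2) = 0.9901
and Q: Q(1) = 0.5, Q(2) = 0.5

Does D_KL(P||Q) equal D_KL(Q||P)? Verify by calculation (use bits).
D_KL(P||Q) = 0.9199 bits, D_KL(Q||P) = 2.3364 bits. No — D_KL(P||Q) ≠ D_KL(Q||P) for this pair.

D_KL(P||Q) = Σ P(x) log₂(P(x)/Q(x))

Computing term by term:
  P(1)·log₂(P(1)/Q(1)) = 0.0099·log₂(0.0099/0.5) = -0.05602
  P(2)·log₂(P(2)/Q(2)) = 0.9901·log₂(0.9901/0.5) = 0.97589

D_KL(P||Q) = -0.05602 + 0.97589 = 0.91987 ≈ 0.9199 bits

D_KL(Q||P) = Σ Q(x) log₂(Q(x)/P(x))

Computing term by term:
  Q(1)·log₂(Q(1)/P(1)) = 0.5·log₂(0.5/0.0099) = 2.82918
  Q(2)·log₂(Q(2)/P(2)) = 0.5·log₂(0.5/0.9901) = -0.49282

D_KL(Q||P) = 2.82918 - 0.49282 = 2.33636 ≈ 2.3364 bits

These are NOT equal (difference: 1.4165 bits). KL divergence is asymmetric: D_KL(P||Q) ≠ D_KL(Q||P) in general.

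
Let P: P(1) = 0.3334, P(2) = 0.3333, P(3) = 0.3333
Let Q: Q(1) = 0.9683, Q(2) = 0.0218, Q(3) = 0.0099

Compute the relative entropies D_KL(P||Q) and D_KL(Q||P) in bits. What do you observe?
D_KL(P||Q) = 2.4894 bits, D_KL(Q||P) = 1.3534 bits. The two directions give different values (D_KL(P||Q) exceeds D_KL(Q||P) by 1.1360 bits): KL divergence is asymmetric.

D_KL(P||Q) = Σ P(x) log₂(P(x)/Q(x))

Computing term by term:
  P(1)·log₂(P(1)/Q(1)) = 0.3334·log₂(0.3334/0.9683) = -0.51284
  P(2)·log₂(P(2)/Q(2)) = 0.3333·log₂(0.3333/0.0218) = 1.31134
  P(3)·log₂(P(3)/Q(3)) = 0.3333·log₂(0.3333/0.0099) = 1.69091

D_KL(P||Q) = -0.51284 + 1.31134 + 1.69091 = 2.48941 ≈ 2.4894 bits

D_KL(Q||P) = Σ Q(x) log₂(Q(x)/P(x))

Computing term by term:
  Q(1)·log₂(Q(1)/P(1)) = 0.9683·log₂(0.9683/0.3334) = 1.48944
  Q(2)·log₂(Q(2)/P(2)) = 0.0218·log₂(0.0218/0.3333) = -0.08577
  Q(3)·log₂(Q(3)/P(3)) = 0.0099·log₂(0.0099/0.3333) = -0.05023

D_KL(Q||P) = 1.48944 - 0.08577 - 0.05023 = 1.35344 ≈ 1.3534 bits

These are NOT equal (difference: 1.1360 bits). KL divergence is asymmetric: D_KL(P||Q) ≠ D_KL(Q||P) in general.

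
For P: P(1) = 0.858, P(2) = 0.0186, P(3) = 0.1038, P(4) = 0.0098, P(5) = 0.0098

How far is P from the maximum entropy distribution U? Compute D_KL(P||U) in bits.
1.5554 bits

U(i) = 1/5 for all i

D_KL(P||U) = Σ P(x) log₂(P(x) / (1/5))
           = Σ P(x) log₂(P(x)) + log₂(5)
           = log₂(5) - H(P)

H(P) = -Σ P(x) log₂(P(x)):
  -P(1)·log₂(P(1)) = -(0.858)·log₂(0.858) = 0.18958
  -P(2)·log₂(P(2)) = -(0.0186)·log₂(0.0186) = 0.10692
  -P(3)·log₂(P(3)) = -(0.1038)·log₂(0.1038) = 0.33923
  -P(4)·log₂(P(4)) = -(0.0098)·log₂(0.0098) = 0.06540
  -P(5)·log₂(P(5)) = -(0.0098)·log₂(0.0098) = 0.06540
H(P) = 0.18958 + 0.10692 + 0.33923 + 0.06540 + 0.06540 = 0.76653 bits

log₂(5) = 2.32193 bits

D_KL(P||U) = 2.32193 - 0.76653 = 1.55540 ≈ 1.5554 bits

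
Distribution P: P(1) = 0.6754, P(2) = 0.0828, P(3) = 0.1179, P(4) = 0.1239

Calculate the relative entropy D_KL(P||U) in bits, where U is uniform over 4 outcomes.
0.5831 bits

U(i) = 1/4 for all i

D_KL(P||U) = Σ P(x) log₂(P(x) / (1/4))
           = Σ P(x) log₂(P(x)) + log₂(4)
           = log₂(4) - H(P)

H(P) = -Σ P(x) log₂(P(x)):
  -P(1)·log₂(P(1)) = -(0.6754)·log₂(0.6754) = 0.38240
  -P(2)·log₂(P(2)) = -(0.0828)·log₂(0.0828) = 0.29760
  -P(3)·log₂(P(3)) = -(0.1179)·log₂(0.1179) = 0.36365
  -P(4)·log₂(P(4)) = -(0.1239)·log₂(0.1239) = 0.37328
H(P) = 0.38240 + 0.29760 + 0.36365 + 0.37328 = 1.41693 bits

log₂(4) = 2.00000 bits

D_KL(P||U) = 2.00000 - 1.41693 = 0.58307 ≈ 0.5831 bits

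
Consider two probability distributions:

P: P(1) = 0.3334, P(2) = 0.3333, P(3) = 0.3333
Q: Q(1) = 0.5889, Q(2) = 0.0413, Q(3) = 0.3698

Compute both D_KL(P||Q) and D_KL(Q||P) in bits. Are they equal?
D_KL(P||Q) = 0.6805 bits, D_KL(Q||P) = 0.4144 bits. No, they are not equal.

D_KL(P||Q) = Σ P(x) log₂(P(x)/Q(x))

Computing term by term:
  P(1)·log₂(P(1)/Q(1)) = 0.3334·log₂(0.3334/0.5889) = -0.27364
  P(2)·log₂(P(2)/Q(2)) = 0.3333·log₂(0.3333/0.0413) = 1.00410
  P(3)·log₂(P(3)/Q(3)) = 0.3333·log₂(0.3333/0.3698) = -0.04997

D_KL(P||Q) = -0.27364 + 1.00410 - 0.04997 = 0.68049 ≈ 0.6805 bits

D_KL(Q||P) = Σ Q(x) log₂(Q(x)/P(x))

Computing term by term:
  Q(1)·log₂(Q(1)/P(1)) = 0.5889·log₂(0.5889/0.3334) = 0.48335
  Q(2)·log₂(Q(2)/P(2)) = 0.0413·log₂(0.0413/0.3333) = -0.12442
  Q(3)·log₂(Q(3)/P(3)) = 0.3698·log₂(0.3698/0.3333) = 0.05544

D_KL(Q||P) = 0.48335 - 0.12442 + 0.05544 = 0.41437 ≈ 0.4144 bits

These are NOT equal (difference: 0.2661 bits). KL divergence is asymmetric: D_KL(P||Q) ≠ D_KL(Q||P) in general.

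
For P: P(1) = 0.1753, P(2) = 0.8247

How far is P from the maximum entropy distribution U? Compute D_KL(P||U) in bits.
0.3303 bits

U(i) = 1/2 for all i

D_KL(P||U) = Σ P(x) log₂(P(x) / (1/2))
           = Σ P(x) log₂(P(x)) + log₂(2)
           = log₂(2) - H(P)

H(P) = -Σ P(x) log₂(P(x)):
  -P(1)·log₂(P(1)) = -(0.1753)·log₂(0.1753) = 0.44037
  -P(2)·log₂(P(2)) = -(0.8247)·log₂(0.8247) = 0.22931
H(P) = 0.44037 + 0.22931 = 0.66968 bits

log₂(2) = 1.00000 bits

D_KL(P||U) = 1.00000 - 0.66968 = 0.33032 ≈ 0.3303 bits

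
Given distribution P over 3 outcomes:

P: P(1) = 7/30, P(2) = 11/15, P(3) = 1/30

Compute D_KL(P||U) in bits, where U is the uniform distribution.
0.6034 bits

U(i) = 1/3 for all i

D_KL(P||U) = Σ P(x) log₂(P(x) / (1/3))
           = Σ P(x) log₂(P(x)) + log₂(3)
           = log₂(3) - H(P)

H(P) = -Σ P(x) log₂(P(x)):
  -P(1)·log₂(P(1)) = -(7/30)·log₂(7/30) = 0.48989
  -P(2)·log₂(P(2)) = -(11/15)·log₂(11/15) = 0.32814
  -P(3)·log₂(P(3)) = -(1/30)·log₂(1/30) = 0.16356
H(P) = 0.48989 + 0.32814 + 0.16356 = 0.98159 bits

log₂(3) = 1.58496 bits

D_KL(P||U) = 1.58496 - 0.98159 = 0.60337 ≈ 0.6034 bits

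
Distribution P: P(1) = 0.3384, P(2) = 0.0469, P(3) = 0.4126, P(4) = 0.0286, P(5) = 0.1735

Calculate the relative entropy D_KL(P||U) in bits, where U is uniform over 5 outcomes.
0.4739 bits

U(i) = 1/5 for all i

D_KL(P||U) = Σ P(x) log₂(P(x) / (1/5))
           = Σ P(x) log₂(P(x)) + log₂(5)
           = log₂(5) - H(P)

H(P) = -Σ P(x) log₂(P(x)):
  -P(1)·log₂(P(1)) = -(0.3384)·log₂(0.3384) = 0.52899
  -P(2)·log₂(P(2)) = -(0.0469)·log₂(0.0469) = 0.20703
  -P(3)·log₂(P(3)) = -(0.4126)·log₂(0.4126) = 0.52697
  -P(4)·log₂(P(4)) = -(0.0286)·log₂(0.0286) = 0.14666
  -P(5)·log₂(P(5)) = -(0.1735)·log₂(0.1735) = 0.43843
H(P) = 0.52899 + 0.20703 + 0.52697 + 0.14666 + 0.43843 = 1.84808 bits

log₂(5) = 2.32193 bits

D_KL(P||U) = 2.32193 - 1.84808 = 0.47385 ≈ 0.4739 bits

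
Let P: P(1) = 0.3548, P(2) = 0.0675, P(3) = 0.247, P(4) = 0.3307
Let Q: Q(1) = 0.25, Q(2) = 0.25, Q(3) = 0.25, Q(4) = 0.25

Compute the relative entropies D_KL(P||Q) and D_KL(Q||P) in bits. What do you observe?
D_KL(P||Q) = 0.1809 bits, D_KL(Q||P) = 0.2494 bits. The two directions give different values (D_KL(Q||P) exceeds D_KL(P||Q) by 0.0685 bits): KL divergence is asymmetric.

D_KL(P||Q) = Σ P(x) log₂(P(x)/Q(x))

Computing term by term:
  P(1)·log₂(P(1)/Q(1)) = 0.3548·log₂(0.3548/0.25) = 0.17920
  P(2)·log₂(P(2)/Q(2)) = 0.0675·log₂(0.0675/0.25) = -0.12751
  P(3)·log₂(P(3)/Q(3)) = 0.247·log₂(0.247/0.25) = -0.00430
  P(4)·log₂(P(4)/Q(4)) = 0.3307·log₂(0.3307/0.25) = 0.13347

D_KL(P||Q) = 0.17920 - 0.12751 - 0.00430 + 0.13347 = 0.18086 ≈ 0.1809 bits

D_KL(Q||P) = Σ Q(x) log₂(Q(x)/P(x))

Computing term by term:
  Q(1)·log₂(Q(1)/P(1)) = 0.25·log₂(0.25/0.3548) = -0.12627
  Q(2)·log₂(Q(2)/P(2)) = 0.25·log₂(0.25/0.0675) = 0.47224
  Q(3)·log₂(Q(3)/P(3)) = 0.25·log₂(0.25/0.247) = 0.00435
  Q(4)·log₂(Q(4)/P(4)) = 0.25·log₂(0.25/0.3307) = -0.10090

D_KL(Q||P) = -0.12627 + 0.47224 + 0.00435 - 0.10090 = 0.24942 ≈ 0.2494 bits

These are NOT equal (difference: 0.0685 bits). KL divergence is asymmetric: D_KL(P||Q) ≠ D_KL(Q||P) in general.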